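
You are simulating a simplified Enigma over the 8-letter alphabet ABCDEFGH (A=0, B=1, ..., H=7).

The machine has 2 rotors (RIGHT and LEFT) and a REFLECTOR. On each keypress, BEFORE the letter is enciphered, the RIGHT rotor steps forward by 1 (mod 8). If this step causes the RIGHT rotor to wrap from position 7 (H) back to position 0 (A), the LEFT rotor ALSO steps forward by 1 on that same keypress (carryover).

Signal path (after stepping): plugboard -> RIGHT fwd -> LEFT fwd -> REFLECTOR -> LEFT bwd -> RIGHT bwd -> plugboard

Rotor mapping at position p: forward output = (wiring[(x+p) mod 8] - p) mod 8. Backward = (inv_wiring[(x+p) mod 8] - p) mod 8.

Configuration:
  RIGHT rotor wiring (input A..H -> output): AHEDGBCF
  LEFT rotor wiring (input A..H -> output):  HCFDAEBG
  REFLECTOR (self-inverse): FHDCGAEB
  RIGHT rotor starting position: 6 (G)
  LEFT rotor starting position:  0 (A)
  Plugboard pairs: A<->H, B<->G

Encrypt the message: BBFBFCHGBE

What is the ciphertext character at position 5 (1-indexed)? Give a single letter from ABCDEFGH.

Char 1 ('B'): step: R->7, L=0; B->plug->G->R->C->L->F->refl->A->L'->E->R'->E->plug->E
Char 2 ('B'): step: R->0, L->1 (L advanced); B->plug->G->R->C->L->C->refl->D->L'->E->R'->C->plug->C
Char 3 ('F'): step: R->1, L=1; F->plug->F->R->B->L->E->refl->G->L'->H->R'->H->plug->A
Char 4 ('B'): step: R->2, L=1; B->plug->G->R->G->L->F->refl->A->L'->F->R'->H->plug->A
Char 5 ('F'): step: R->3, L=1; F->plug->F->R->F->L->A->refl->F->L'->G->R'->C->plug->C

C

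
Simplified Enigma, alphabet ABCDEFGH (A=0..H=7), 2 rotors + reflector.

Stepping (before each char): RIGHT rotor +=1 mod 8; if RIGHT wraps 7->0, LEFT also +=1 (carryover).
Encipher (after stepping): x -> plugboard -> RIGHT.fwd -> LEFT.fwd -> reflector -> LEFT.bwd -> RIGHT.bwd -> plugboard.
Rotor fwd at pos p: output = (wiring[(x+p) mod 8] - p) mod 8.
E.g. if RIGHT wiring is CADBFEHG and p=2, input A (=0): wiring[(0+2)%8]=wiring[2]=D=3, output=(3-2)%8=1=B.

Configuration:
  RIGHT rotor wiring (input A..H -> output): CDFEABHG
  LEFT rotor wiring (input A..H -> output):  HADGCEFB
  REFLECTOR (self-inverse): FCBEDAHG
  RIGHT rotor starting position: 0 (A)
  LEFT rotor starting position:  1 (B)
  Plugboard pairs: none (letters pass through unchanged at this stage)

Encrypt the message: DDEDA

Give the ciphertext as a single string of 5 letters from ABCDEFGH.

Char 1 ('D'): step: R->1, L=1; D->plug->D->R->H->L->G->refl->H->L'->A->R'->E->plug->E
Char 2 ('D'): step: R->2, L=1; D->plug->D->R->H->L->G->refl->H->L'->A->R'->G->plug->G
Char 3 ('E'): step: R->3, L=1; E->plug->E->R->D->L->B->refl->C->L'->B->R'->A->plug->A
Char 4 ('D'): step: R->4, L=1; D->plug->D->R->C->L->F->refl->A->L'->G->R'->E->plug->E
Char 5 ('A'): step: R->5, L=1; A->plug->A->R->E->L->D->refl->E->L'->F->R'->D->plug->D

Answer: EGAED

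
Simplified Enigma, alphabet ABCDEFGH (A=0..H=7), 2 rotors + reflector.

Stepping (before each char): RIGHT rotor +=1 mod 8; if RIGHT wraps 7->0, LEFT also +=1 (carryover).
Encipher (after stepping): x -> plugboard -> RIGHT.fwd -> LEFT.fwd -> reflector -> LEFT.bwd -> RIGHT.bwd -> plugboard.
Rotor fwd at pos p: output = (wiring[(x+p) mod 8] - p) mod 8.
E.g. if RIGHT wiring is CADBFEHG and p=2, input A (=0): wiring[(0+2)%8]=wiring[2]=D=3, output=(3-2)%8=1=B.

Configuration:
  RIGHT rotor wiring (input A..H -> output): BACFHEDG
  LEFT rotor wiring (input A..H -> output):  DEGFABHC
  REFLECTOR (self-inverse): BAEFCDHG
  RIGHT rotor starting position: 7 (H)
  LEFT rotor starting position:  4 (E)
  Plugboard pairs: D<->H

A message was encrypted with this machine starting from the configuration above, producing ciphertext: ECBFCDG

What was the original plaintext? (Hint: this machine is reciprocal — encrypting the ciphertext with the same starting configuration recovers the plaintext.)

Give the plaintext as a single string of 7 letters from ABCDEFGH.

Char 1 ('E'): step: R->0, L->5 (L advanced); E->plug->E->R->H->L->D->refl->F->L'->C->R'->C->plug->C
Char 2 ('C'): step: R->1, L=5; C->plug->C->R->E->L->H->refl->G->L'->D->R'->E->plug->E
Char 3 ('B'): step: R->2, L=5; B->plug->B->R->D->L->G->refl->H->L'->E->R'->F->plug->F
Char 4 ('F'): step: R->3, L=5; F->plug->F->R->G->L->A->refl->B->L'->F->R'->G->plug->G
Char 5 ('C'): step: R->4, L=5; C->plug->C->R->H->L->D->refl->F->L'->C->R'->D->plug->H
Char 6 ('D'): step: R->5, L=5; D->plug->H->R->C->L->F->refl->D->L'->H->R'->A->plug->A
Char 7 ('G'): step: R->6, L=5; G->plug->G->R->B->L->C->refl->E->L'->A->R'->B->plug->B

Answer: CEFGHAB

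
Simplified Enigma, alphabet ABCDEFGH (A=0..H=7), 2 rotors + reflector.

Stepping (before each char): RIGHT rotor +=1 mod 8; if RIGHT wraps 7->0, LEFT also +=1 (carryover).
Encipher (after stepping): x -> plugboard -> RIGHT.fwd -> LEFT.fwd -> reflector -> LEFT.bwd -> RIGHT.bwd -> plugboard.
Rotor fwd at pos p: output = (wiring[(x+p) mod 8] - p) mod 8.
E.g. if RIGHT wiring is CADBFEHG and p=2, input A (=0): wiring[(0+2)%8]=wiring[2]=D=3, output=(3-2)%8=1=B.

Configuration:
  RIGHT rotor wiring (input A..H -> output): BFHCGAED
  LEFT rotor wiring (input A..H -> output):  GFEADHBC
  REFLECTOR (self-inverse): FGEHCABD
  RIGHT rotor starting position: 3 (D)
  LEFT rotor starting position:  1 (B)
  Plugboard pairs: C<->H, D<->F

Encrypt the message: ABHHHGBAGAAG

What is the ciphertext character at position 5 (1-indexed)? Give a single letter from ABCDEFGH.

Char 1 ('A'): step: R->4, L=1; A->plug->A->R->C->L->H->refl->D->L'->B->R'->F->plug->D
Char 2 ('B'): step: R->5, L=1; B->plug->B->R->H->L->F->refl->A->L'->F->R'->G->plug->G
Char 3 ('H'): step: R->6, L=1; H->plug->C->R->D->L->C->refl->E->L'->A->R'->G->plug->G
Char 4 ('H'): step: R->7, L=1; H->plug->C->R->G->L->B->refl->G->L'->E->R'->A->plug->A
Char 5 ('H'): step: R->0, L->2 (L advanced); H->plug->C->R->H->L->D->refl->H->L'->E->R'->G->plug->G

G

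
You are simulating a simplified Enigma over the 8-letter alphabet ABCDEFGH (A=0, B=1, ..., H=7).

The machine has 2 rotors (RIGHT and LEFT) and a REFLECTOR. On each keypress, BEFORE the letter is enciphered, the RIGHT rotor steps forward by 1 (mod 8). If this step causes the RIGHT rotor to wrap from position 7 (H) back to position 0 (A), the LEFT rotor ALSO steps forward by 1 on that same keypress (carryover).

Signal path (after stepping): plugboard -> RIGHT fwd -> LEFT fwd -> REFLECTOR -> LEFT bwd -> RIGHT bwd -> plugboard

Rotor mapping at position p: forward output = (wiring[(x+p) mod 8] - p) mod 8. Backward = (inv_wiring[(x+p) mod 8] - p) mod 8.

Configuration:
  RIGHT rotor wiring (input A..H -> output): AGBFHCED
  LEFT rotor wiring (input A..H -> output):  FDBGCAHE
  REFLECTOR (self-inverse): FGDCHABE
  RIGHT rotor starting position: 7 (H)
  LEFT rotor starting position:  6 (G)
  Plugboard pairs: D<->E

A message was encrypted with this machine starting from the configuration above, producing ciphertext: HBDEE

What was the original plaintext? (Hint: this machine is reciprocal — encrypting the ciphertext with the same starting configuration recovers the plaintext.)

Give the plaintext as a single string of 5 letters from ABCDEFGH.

Char 1 ('H'): step: R->0, L->7 (L advanced); H->plug->H->R->D->L->C->refl->D->L'->F->R'->D->plug->E
Char 2 ('B'): step: R->1, L=7; B->plug->B->R->A->L->F->refl->A->L'->H->R'->H->plug->H
Char 3 ('D'): step: R->2, L=7; D->plug->E->R->C->L->E->refl->H->L'->E->R'->H->plug->H
Char 4 ('E'): step: R->3, L=7; E->plug->D->R->B->L->G->refl->B->L'->G->R'->H->plug->H
Char 5 ('E'): step: R->4, L=7; E->plug->D->R->H->L->A->refl->F->L'->A->R'->C->plug->C

Answer: EHHHC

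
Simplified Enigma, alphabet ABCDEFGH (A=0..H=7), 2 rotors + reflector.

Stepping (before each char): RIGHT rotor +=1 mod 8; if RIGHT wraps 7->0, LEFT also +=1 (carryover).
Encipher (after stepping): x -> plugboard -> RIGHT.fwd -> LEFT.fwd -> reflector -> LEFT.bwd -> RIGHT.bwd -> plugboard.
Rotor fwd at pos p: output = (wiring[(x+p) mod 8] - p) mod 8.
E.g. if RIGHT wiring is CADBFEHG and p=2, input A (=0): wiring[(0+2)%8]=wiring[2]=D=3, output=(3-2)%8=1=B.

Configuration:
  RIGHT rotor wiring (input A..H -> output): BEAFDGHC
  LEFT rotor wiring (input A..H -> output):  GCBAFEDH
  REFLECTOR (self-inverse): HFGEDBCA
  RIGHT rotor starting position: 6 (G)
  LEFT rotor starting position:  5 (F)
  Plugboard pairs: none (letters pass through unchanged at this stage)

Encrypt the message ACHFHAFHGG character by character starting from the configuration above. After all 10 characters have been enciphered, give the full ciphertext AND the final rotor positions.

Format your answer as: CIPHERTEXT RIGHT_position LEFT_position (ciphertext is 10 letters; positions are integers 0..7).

Answer: FAGCEEDACH 0 7

Derivation:
Char 1 ('A'): step: R->7, L=5; A->plug->A->R->D->L->B->refl->F->L'->E->R'->F->plug->F
Char 2 ('C'): step: R->0, L->6 (L advanced); C->plug->C->R->A->L->F->refl->B->L'->B->R'->A->plug->A
Char 3 ('H'): step: R->1, L=6; H->plug->H->R->A->L->F->refl->B->L'->B->R'->G->plug->G
Char 4 ('F'): step: R->2, L=6; F->plug->F->R->A->L->F->refl->B->L'->B->R'->C->plug->C
Char 5 ('H'): step: R->3, L=6; H->plug->H->R->F->L->C->refl->G->L'->H->R'->E->plug->E
Char 6 ('A'): step: R->4, L=6; A->plug->A->R->H->L->G->refl->C->L'->F->R'->E->plug->E
Char 7 ('F'): step: R->5, L=6; F->plug->F->R->D->L->E->refl->D->L'->E->R'->D->plug->D
Char 8 ('H'): step: R->6, L=6; H->plug->H->R->A->L->F->refl->B->L'->B->R'->A->plug->A
Char 9 ('G'): step: R->7, L=6; G->plug->G->R->H->L->G->refl->C->L'->F->R'->C->plug->C
Char 10 ('G'): step: R->0, L->7 (L advanced); G->plug->G->R->H->L->E->refl->D->L'->C->R'->H->plug->H
Final: ciphertext=FAGCEEDACH, RIGHT=0, LEFT=7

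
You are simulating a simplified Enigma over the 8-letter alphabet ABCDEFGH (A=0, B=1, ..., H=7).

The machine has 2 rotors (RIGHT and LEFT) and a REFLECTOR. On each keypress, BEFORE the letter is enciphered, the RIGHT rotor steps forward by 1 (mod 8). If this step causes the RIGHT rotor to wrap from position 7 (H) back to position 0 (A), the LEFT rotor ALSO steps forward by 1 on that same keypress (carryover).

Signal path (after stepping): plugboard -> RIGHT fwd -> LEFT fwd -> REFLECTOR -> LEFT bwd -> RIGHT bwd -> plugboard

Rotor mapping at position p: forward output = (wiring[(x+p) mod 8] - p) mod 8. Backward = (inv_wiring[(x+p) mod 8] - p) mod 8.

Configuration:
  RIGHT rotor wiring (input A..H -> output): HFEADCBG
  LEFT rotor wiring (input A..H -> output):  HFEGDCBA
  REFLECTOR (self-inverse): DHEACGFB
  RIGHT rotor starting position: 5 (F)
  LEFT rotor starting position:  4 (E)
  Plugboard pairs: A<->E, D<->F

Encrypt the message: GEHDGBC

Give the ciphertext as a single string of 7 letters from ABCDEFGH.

Answer: BGBCBCB

Derivation:
Char 1 ('G'): step: R->6, L=4; G->plug->G->R->F->L->B->refl->H->L'->A->R'->B->plug->B
Char 2 ('E'): step: R->7, L=4; E->plug->A->R->H->L->C->refl->E->L'->D->R'->G->plug->G
Char 3 ('H'): step: R->0, L->5 (L advanced); H->plug->H->R->G->L->B->refl->H->L'->F->R'->B->plug->B
Char 4 ('D'): step: R->1, L=5; D->plug->F->R->A->L->F->refl->G->L'->H->R'->C->plug->C
Char 5 ('G'): step: R->2, L=5; G->plug->G->R->F->L->H->refl->B->L'->G->R'->B->plug->B
Char 6 ('B'): step: R->3, L=5; B->plug->B->R->A->L->F->refl->G->L'->H->R'->C->plug->C
Char 7 ('C'): step: R->4, L=5; C->plug->C->R->F->L->H->refl->B->L'->G->R'->B->plug->B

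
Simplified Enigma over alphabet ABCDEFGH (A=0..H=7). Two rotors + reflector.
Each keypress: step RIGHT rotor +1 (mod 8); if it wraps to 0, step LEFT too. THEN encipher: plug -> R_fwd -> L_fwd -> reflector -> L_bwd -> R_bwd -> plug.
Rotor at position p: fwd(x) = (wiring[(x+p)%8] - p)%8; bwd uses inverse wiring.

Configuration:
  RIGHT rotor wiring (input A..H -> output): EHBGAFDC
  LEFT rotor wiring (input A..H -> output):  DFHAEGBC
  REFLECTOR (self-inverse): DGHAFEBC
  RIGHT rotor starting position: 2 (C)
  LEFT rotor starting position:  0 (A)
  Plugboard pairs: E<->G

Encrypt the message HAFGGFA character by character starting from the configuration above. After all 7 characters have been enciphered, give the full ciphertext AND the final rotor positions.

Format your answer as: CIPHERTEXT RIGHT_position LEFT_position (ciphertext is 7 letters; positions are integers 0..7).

Answer: BBEFDEE 1 1

Derivation:
Char 1 ('H'): step: R->3, L=0; H->plug->H->R->G->L->B->refl->G->L'->F->R'->B->plug->B
Char 2 ('A'): step: R->4, L=0; A->plug->A->R->E->L->E->refl->F->L'->B->R'->B->plug->B
Char 3 ('F'): step: R->5, L=0; F->plug->F->R->E->L->E->refl->F->L'->B->R'->G->plug->E
Char 4 ('G'): step: R->6, L=0; G->plug->E->R->D->L->A->refl->D->L'->A->R'->F->plug->F
Char 5 ('G'): step: R->7, L=0; G->plug->E->R->H->L->C->refl->H->L'->C->R'->D->plug->D
Char 6 ('F'): step: R->0, L->1 (L advanced); F->plug->F->R->F->L->A->refl->D->L'->D->R'->G->plug->E
Char 7 ('A'): step: R->1, L=1; A->plug->A->R->G->L->B->refl->G->L'->B->R'->G->plug->E
Final: ciphertext=BBEFDEE, RIGHT=1, LEFT=1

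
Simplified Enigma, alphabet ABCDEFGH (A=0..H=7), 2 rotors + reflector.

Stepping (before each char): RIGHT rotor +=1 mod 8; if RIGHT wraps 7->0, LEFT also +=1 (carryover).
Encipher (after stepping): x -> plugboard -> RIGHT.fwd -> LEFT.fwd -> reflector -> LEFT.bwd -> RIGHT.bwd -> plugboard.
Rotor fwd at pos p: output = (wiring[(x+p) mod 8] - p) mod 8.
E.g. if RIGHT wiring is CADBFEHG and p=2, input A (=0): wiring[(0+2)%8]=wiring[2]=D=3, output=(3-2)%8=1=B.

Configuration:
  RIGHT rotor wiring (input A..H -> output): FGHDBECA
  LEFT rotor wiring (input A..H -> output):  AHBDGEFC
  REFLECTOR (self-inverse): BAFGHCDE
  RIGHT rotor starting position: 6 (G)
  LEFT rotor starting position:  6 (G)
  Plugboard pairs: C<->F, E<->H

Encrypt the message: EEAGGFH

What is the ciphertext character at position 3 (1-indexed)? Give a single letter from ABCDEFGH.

Char 1 ('E'): step: R->7, L=6; E->plug->H->R->D->L->B->refl->A->L'->G->R'->B->plug->B
Char 2 ('E'): step: R->0, L->7 (L advanced); E->plug->H->R->A->L->D->refl->G->L'->H->R'->C->plug->F
Char 3 ('A'): step: R->1, L=7; A->plug->A->R->F->L->H->refl->E->L'->E->R'->H->plug->E

E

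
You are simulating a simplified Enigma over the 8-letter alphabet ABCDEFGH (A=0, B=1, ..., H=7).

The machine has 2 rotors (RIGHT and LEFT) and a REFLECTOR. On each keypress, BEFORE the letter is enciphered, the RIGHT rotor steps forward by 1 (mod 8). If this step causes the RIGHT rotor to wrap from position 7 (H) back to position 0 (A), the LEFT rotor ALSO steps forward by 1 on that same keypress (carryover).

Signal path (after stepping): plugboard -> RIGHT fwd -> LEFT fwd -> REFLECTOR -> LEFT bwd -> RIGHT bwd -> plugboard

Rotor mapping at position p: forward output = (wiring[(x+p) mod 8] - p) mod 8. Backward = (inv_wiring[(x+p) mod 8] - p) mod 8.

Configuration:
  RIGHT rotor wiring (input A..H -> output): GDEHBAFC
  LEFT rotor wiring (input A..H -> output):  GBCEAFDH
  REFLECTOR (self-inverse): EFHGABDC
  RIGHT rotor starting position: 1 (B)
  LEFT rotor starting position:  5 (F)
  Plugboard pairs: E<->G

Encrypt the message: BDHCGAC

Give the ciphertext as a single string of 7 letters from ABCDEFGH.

Char 1 ('B'): step: R->2, L=5; B->plug->B->R->F->L->F->refl->B->L'->D->R'->E->plug->G
Char 2 ('D'): step: R->3, L=5; D->plug->D->R->C->L->C->refl->H->L'->G->R'->B->plug->B
Char 3 ('H'): step: R->4, L=5; H->plug->H->R->D->L->B->refl->F->L'->F->R'->A->plug->A
Char 4 ('C'): step: R->5, L=5; C->plug->C->R->F->L->F->refl->B->L'->D->R'->A->plug->A
Char 5 ('G'): step: R->6, L=5; G->plug->E->R->G->L->H->refl->C->L'->C->R'->H->plug->H
Char 6 ('A'): step: R->7, L=5; A->plug->A->R->D->L->B->refl->F->L'->F->R'->D->plug->D
Char 7 ('C'): step: R->0, L->6 (L advanced); C->plug->C->R->E->L->E->refl->A->L'->C->R'->H->plug->H

Answer: GBAAHDH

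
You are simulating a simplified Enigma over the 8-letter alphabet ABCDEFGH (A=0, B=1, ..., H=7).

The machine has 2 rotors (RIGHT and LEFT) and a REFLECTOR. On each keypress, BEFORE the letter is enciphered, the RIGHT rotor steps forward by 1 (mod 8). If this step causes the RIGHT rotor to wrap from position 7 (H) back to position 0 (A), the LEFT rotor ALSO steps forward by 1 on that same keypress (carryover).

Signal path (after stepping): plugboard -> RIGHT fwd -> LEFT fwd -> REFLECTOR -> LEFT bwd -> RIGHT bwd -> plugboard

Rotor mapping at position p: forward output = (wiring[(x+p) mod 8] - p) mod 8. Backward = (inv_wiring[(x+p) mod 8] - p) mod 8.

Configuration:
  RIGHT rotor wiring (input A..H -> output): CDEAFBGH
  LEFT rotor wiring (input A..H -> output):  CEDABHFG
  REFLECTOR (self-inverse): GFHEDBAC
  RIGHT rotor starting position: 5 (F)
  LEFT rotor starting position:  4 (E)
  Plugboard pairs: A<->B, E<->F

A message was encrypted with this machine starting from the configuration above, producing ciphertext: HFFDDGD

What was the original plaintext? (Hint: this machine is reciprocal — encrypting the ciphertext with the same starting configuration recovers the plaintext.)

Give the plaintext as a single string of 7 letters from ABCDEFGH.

Char 1 ('H'): step: R->6, L=4; H->plug->H->R->D->L->C->refl->H->L'->G->R'->E->plug->F
Char 2 ('F'): step: R->7, L=4; F->plug->E->R->B->L->D->refl->E->L'->H->R'->H->plug->H
Char 3 ('F'): step: R->0, L->5 (L advanced); F->plug->E->R->F->L->G->refl->A->L'->B->R'->F->plug->E
Char 4 ('D'): step: R->1, L=5; D->plug->D->R->E->L->H->refl->C->L'->A->R'->E->plug->F
Char 5 ('D'): step: R->2, L=5; D->plug->D->R->H->L->E->refl->D->L'->G->R'->B->plug->A
Char 6 ('G'): step: R->3, L=5; G->plug->G->R->A->L->C->refl->H->L'->E->R'->E->plug->F
Char 7 ('D'): step: R->4, L=5; D->plug->D->R->D->L->F->refl->B->L'->C->R'->C->plug->C

Answer: FHEFAFC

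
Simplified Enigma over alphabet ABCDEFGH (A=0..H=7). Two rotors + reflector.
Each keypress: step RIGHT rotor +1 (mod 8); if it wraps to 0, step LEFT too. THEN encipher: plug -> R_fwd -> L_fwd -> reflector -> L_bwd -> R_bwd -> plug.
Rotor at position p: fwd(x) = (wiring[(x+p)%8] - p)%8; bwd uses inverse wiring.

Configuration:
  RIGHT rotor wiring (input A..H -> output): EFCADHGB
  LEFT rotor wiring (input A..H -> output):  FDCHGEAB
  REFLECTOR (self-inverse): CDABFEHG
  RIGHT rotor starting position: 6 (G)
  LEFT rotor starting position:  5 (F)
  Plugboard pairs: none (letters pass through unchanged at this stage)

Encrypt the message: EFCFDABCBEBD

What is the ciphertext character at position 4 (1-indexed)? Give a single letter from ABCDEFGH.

Char 1 ('E'): step: R->7, L=5; E->plug->E->R->B->L->D->refl->B->L'->H->R'->H->plug->H
Char 2 ('F'): step: R->0, L->6 (L advanced); F->plug->F->R->H->L->G->refl->H->L'->C->R'->C->plug->C
Char 3 ('C'): step: R->1, L=6; C->plug->C->R->H->L->G->refl->H->L'->C->R'->D->plug->D
Char 4 ('F'): step: R->2, L=6; F->plug->F->R->H->L->G->refl->H->L'->C->R'->G->plug->G

G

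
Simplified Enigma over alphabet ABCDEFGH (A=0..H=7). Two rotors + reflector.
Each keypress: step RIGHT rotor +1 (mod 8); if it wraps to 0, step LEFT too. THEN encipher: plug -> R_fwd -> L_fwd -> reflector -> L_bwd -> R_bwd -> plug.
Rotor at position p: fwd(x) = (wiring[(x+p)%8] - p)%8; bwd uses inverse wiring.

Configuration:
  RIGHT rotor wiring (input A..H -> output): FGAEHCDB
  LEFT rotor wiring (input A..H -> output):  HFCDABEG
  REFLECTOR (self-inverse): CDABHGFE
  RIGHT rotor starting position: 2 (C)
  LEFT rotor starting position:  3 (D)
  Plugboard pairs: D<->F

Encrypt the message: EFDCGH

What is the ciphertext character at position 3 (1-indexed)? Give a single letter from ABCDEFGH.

Char 1 ('E'): step: R->3, L=3; E->plug->E->R->G->L->C->refl->A->L'->A->R'->D->plug->F
Char 2 ('F'): step: R->4, L=3; F->plug->D->R->F->L->E->refl->H->L'->H->R'->C->plug->C
Char 3 ('D'): step: R->5, L=3; D->plug->F->R->D->L->B->refl->D->L'->E->R'->C->plug->C

C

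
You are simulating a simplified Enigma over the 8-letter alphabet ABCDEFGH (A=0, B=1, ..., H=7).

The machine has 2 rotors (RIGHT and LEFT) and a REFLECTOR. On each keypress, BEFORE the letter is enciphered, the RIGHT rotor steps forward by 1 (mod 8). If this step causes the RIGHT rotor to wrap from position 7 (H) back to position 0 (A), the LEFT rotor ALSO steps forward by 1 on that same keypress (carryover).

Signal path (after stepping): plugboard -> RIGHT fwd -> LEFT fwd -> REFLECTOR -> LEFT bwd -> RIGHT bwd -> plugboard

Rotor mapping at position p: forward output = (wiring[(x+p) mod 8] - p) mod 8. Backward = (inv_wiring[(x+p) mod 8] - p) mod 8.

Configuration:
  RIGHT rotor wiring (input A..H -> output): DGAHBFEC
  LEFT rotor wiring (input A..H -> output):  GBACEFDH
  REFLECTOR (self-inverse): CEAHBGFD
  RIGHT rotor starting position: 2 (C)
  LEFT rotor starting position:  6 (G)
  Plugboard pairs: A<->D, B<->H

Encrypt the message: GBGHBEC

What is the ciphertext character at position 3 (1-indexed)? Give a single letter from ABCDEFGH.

Char 1 ('G'): step: R->3, L=6; G->plug->G->R->D->L->D->refl->H->L'->H->R'->E->plug->E
Char 2 ('B'): step: R->4, L=6; B->plug->H->R->D->L->D->refl->H->L'->H->R'->E->plug->E
Char 3 ('G'): step: R->5, L=6; G->plug->G->R->C->L->A->refl->C->L'->E->R'->H->plug->B

B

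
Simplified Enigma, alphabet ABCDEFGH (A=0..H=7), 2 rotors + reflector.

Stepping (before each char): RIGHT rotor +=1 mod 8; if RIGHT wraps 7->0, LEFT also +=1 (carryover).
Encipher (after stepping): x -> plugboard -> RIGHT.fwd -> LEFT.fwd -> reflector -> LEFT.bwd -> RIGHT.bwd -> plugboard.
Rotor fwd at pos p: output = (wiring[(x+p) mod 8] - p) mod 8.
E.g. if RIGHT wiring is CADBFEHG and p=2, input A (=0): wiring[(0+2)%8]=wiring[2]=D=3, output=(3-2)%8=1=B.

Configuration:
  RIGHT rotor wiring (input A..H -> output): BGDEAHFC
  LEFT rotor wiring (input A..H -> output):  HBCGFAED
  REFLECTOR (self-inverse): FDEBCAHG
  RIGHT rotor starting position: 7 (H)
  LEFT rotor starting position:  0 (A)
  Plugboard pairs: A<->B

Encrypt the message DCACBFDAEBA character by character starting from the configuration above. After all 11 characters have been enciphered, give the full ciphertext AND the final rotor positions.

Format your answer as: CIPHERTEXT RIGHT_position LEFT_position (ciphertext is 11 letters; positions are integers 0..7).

Answer: FEFEGHGGAAD 2 2

Derivation:
Char 1 ('D'): step: R->0, L->1 (L advanced); D->plug->D->R->E->L->H->refl->G->L'->H->R'->F->plug->F
Char 2 ('C'): step: R->1, L=1; C->plug->C->R->D->L->E->refl->C->L'->G->R'->E->plug->E
Char 3 ('A'): step: R->2, L=1; A->plug->B->R->C->L->F->refl->A->L'->A->R'->F->plug->F
Char 4 ('C'): step: R->3, L=1; C->plug->C->R->E->L->H->refl->G->L'->H->R'->E->plug->E
Char 5 ('B'): step: R->4, L=1; B->plug->A->R->E->L->H->refl->G->L'->H->R'->G->plug->G
Char 6 ('F'): step: R->5, L=1; F->plug->F->R->G->L->C->refl->E->L'->D->R'->H->plug->H
Char 7 ('D'): step: R->6, L=1; D->plug->D->R->A->L->A->refl->F->L'->C->R'->G->plug->G
Char 8 ('A'): step: R->7, L=1; A->plug->B->R->C->L->F->refl->A->L'->A->R'->G->plug->G
Char 9 ('E'): step: R->0, L->2 (L advanced); E->plug->E->R->A->L->A->refl->F->L'->G->R'->B->plug->A
Char 10 ('B'): step: R->1, L=2; B->plug->A->R->F->L->B->refl->D->L'->C->R'->B->plug->A
Char 11 ('A'): step: R->2, L=2; A->plug->B->R->C->L->D->refl->B->L'->F->R'->D->plug->D
Final: ciphertext=FEFEGHGGAAD, RIGHT=2, LEFT=2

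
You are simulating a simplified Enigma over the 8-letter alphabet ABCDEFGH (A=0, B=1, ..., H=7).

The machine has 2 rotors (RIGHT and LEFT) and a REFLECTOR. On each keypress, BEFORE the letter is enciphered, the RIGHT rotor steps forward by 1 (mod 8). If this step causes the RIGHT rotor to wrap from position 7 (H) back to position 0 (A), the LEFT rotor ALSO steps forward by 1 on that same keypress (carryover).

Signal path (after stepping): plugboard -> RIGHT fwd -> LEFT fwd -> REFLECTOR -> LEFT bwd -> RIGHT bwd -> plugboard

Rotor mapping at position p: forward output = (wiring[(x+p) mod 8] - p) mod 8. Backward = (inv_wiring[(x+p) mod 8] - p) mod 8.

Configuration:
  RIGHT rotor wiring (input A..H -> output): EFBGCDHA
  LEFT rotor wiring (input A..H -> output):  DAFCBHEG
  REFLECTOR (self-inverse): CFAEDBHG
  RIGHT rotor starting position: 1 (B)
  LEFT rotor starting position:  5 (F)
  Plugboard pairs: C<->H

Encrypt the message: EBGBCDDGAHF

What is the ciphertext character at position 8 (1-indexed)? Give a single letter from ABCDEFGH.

Char 1 ('E'): step: R->2, L=5; E->plug->E->R->F->L->A->refl->C->L'->A->R'->C->plug->H
Char 2 ('B'): step: R->3, L=5; B->plug->B->R->H->L->E->refl->D->L'->E->R'->D->plug->D
Char 3 ('G'): step: R->4, L=5; G->plug->G->R->F->L->A->refl->C->L'->A->R'->E->plug->E
Char 4 ('B'): step: R->5, L=5; B->plug->B->R->C->L->B->refl->F->L'->G->R'->A->plug->A
Char 5 ('C'): step: R->6, L=5; C->plug->H->R->F->L->A->refl->C->L'->A->R'->F->plug->F
Char 6 ('D'): step: R->7, L=5; D->plug->D->R->C->L->B->refl->F->L'->G->R'->C->plug->H
Char 7 ('D'): step: R->0, L->6 (L advanced); D->plug->D->R->G->L->D->refl->E->L'->F->R'->B->plug->B
Char 8 ('G'): step: R->1, L=6; G->plug->G->R->H->L->B->refl->F->L'->C->R'->E->plug->E

E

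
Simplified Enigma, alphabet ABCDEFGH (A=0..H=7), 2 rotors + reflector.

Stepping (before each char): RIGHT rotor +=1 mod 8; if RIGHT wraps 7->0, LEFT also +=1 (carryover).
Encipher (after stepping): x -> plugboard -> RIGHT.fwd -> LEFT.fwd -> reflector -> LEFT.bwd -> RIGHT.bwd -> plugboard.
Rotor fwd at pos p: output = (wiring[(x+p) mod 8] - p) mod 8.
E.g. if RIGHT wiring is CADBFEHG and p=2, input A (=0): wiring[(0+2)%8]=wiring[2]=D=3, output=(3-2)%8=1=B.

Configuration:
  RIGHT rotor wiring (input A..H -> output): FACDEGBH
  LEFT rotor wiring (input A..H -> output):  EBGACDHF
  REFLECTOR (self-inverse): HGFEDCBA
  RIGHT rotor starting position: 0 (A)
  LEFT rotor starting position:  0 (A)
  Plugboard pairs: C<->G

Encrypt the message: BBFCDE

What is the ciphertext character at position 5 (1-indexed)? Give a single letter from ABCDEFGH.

Char 1 ('B'): step: R->1, L=0; B->plug->B->R->B->L->B->refl->G->L'->C->R'->C->plug->G
Char 2 ('B'): step: R->2, L=0; B->plug->B->R->B->L->B->refl->G->L'->C->R'->C->plug->G
Char 3 ('F'): step: R->3, L=0; F->plug->F->R->C->L->G->refl->B->L'->B->R'->B->plug->B
Char 4 ('C'): step: R->4, L=0; C->plug->G->R->G->L->H->refl->A->L'->D->R'->D->plug->D
Char 5 ('D'): step: R->5, L=0; D->plug->D->R->A->L->E->refl->D->L'->F->R'->F->plug->F

F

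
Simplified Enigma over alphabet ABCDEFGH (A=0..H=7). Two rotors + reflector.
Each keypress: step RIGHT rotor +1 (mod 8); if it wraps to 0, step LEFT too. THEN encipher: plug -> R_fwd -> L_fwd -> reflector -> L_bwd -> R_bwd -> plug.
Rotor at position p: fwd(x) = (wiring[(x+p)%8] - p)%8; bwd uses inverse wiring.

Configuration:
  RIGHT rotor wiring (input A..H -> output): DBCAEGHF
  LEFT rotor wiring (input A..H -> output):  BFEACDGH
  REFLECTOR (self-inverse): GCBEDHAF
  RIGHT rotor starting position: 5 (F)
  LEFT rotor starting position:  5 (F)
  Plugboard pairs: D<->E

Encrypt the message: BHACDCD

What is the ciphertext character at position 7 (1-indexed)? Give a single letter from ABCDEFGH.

Char 1 ('B'): step: R->6, L=5; B->plug->B->R->H->L->F->refl->H->L'->F->R'->C->plug->C
Char 2 ('H'): step: R->7, L=5; H->plug->H->R->A->L->G->refl->A->L'->E->R'->B->plug->B
Char 3 ('A'): step: R->0, L->6 (L advanced); A->plug->A->R->D->L->H->refl->F->L'->H->R'->G->plug->G
Char 4 ('C'): step: R->1, L=6; C->plug->C->R->H->L->F->refl->H->L'->D->R'->D->plug->E
Char 5 ('D'): step: R->2, L=6; D->plug->E->R->F->L->C->refl->B->L'->B->R'->G->plug->G
Char 6 ('C'): step: R->3, L=6; C->plug->C->R->D->L->H->refl->F->L'->H->R'->H->plug->H
Char 7 ('D'): step: R->4, L=6; D->plug->E->R->H->L->F->refl->H->L'->D->R'->C->plug->C

C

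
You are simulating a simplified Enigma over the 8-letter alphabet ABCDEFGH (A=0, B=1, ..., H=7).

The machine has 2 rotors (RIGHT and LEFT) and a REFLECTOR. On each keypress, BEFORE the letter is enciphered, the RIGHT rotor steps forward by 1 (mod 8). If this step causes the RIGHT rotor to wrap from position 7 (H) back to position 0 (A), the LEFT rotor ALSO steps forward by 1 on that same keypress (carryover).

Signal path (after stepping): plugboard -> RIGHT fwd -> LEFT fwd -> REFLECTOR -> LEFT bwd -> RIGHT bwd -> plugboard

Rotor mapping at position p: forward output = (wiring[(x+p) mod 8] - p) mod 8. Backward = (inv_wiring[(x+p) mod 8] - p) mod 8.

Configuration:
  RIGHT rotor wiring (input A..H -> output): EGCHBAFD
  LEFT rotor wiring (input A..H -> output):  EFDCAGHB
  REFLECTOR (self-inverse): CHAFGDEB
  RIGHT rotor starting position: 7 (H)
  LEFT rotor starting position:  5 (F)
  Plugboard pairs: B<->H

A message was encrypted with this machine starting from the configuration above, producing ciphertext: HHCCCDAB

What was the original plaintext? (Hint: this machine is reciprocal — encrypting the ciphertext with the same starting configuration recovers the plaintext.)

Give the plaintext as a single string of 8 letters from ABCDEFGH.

Char 1 ('H'): step: R->0, L->6 (L advanced); H->plug->B->R->G->L->C->refl->A->L'->H->R'->D->plug->D
Char 2 ('H'): step: R->1, L=6; H->plug->B->R->B->L->D->refl->F->L'->E->R'->F->plug->F
Char 3 ('C'): step: R->2, L=6; C->plug->C->R->H->L->A->refl->C->L'->G->R'->D->plug->D
Char 4 ('C'): step: R->3, L=6; C->plug->C->R->F->L->E->refl->G->L'->C->R'->D->plug->D
Char 5 ('C'): step: R->4, L=6; C->plug->C->R->B->L->D->refl->F->L'->E->R'->B->plug->H
Char 6 ('D'): step: R->5, L=6; D->plug->D->R->H->L->A->refl->C->L'->G->R'->C->plug->C
Char 7 ('A'): step: R->6, L=6; A->plug->A->R->H->L->A->refl->C->L'->G->R'->C->plug->C
Char 8 ('B'): step: R->7, L=6; B->plug->H->R->G->L->C->refl->A->L'->H->R'->C->plug->C

Answer: DFDDHCCC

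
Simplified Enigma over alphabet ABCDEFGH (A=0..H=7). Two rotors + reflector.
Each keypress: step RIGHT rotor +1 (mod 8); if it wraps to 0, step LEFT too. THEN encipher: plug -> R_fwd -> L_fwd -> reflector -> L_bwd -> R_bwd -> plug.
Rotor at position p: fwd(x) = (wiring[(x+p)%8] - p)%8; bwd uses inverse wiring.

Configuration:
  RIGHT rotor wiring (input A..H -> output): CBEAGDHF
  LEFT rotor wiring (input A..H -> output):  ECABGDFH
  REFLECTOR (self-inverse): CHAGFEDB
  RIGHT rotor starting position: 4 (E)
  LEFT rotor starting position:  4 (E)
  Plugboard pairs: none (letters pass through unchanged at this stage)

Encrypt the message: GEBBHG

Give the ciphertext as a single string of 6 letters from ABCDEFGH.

Char 1 ('G'): step: R->5, L=4; G->plug->G->R->D->L->D->refl->G->L'->F->R'->D->plug->D
Char 2 ('E'): step: R->6, L=4; E->plug->E->R->G->L->E->refl->F->L'->H->R'->B->plug->B
Char 3 ('B'): step: R->7, L=4; B->plug->B->R->D->L->D->refl->G->L'->F->R'->D->plug->D
Char 4 ('B'): step: R->0, L->5 (L advanced); B->plug->B->R->B->L->A->refl->C->L'->C->R'->A->plug->A
Char 5 ('H'): step: R->1, L=5; H->plug->H->R->B->L->A->refl->C->L'->C->R'->E->plug->E
Char 6 ('G'): step: R->2, L=5; G->plug->G->R->A->L->G->refl->D->L'->F->R'->E->plug->E

Answer: DBDAEE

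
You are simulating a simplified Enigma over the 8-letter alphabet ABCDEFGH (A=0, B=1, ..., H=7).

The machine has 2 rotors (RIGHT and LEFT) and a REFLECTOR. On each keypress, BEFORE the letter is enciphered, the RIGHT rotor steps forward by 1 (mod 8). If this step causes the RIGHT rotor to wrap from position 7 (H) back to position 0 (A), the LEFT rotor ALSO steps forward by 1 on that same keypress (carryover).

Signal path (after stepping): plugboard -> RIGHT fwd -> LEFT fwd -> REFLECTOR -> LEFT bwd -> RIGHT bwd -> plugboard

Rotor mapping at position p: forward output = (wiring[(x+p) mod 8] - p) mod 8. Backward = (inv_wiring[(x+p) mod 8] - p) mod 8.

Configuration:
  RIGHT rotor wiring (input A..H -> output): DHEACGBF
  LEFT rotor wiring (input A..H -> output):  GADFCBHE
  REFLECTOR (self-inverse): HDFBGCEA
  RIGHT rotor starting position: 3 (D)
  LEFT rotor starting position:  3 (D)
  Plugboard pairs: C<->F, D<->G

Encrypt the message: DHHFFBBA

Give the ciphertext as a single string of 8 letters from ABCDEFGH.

Answer: ABEADACC

Derivation:
Char 1 ('D'): step: R->4, L=3; D->plug->G->R->A->L->C->refl->F->L'->G->R'->A->plug->A
Char 2 ('H'): step: R->5, L=3; H->plug->H->R->F->L->D->refl->B->L'->E->R'->B->plug->B
Char 3 ('H'): step: R->6, L=3; H->plug->H->R->A->L->C->refl->F->L'->G->R'->E->plug->E
Char 4 ('F'): step: R->7, L=3; F->plug->C->R->A->L->C->refl->F->L'->G->R'->A->plug->A
Char 5 ('F'): step: R->0, L->4 (L advanced); F->plug->C->R->E->L->C->refl->F->L'->B->R'->G->plug->D
Char 6 ('B'): step: R->1, L=4; B->plug->B->R->D->L->A->refl->H->L'->G->R'->A->plug->A
Char 7 ('B'): step: R->2, L=4; B->plug->B->R->G->L->H->refl->A->L'->D->R'->F->plug->C
Char 8 ('A'): step: R->3, L=4; A->plug->A->R->F->L->E->refl->G->L'->A->R'->F->plug->C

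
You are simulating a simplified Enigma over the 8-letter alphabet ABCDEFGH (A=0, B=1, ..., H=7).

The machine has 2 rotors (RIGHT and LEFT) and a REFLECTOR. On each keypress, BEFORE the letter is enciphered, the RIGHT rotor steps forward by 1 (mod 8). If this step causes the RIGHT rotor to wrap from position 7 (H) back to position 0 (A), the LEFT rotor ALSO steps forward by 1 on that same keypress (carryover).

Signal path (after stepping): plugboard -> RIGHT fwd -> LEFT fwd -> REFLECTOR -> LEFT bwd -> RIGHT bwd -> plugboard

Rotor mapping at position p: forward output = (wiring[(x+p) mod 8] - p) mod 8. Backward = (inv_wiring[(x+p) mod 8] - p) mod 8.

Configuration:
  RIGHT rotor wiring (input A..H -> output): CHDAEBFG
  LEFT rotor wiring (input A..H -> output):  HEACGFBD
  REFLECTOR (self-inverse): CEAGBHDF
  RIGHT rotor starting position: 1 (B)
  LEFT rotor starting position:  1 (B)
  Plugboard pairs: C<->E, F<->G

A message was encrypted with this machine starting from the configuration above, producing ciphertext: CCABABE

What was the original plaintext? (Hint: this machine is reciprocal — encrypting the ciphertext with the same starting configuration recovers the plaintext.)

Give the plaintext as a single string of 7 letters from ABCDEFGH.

Answer: ABFHBCD

Derivation:
Char 1 ('C'): step: R->2, L=1; C->plug->E->R->D->L->F->refl->H->L'->B->R'->A->plug->A
Char 2 ('C'): step: R->3, L=1; C->plug->E->R->D->L->F->refl->H->L'->B->R'->B->plug->B
Char 3 ('A'): step: R->4, L=1; A->plug->A->R->A->L->D->refl->G->L'->H->R'->G->plug->F
Char 4 ('B'): step: R->5, L=1; B->plug->B->R->A->L->D->refl->G->L'->H->R'->H->plug->H
Char 5 ('A'): step: R->6, L=1; A->plug->A->R->H->L->G->refl->D->L'->A->R'->B->plug->B
Char 6 ('B'): step: R->7, L=1; B->plug->B->R->D->L->F->refl->H->L'->B->R'->E->plug->C
Char 7 ('E'): step: R->0, L->2 (L advanced); E->plug->C->R->D->L->D->refl->G->L'->A->R'->D->plug->D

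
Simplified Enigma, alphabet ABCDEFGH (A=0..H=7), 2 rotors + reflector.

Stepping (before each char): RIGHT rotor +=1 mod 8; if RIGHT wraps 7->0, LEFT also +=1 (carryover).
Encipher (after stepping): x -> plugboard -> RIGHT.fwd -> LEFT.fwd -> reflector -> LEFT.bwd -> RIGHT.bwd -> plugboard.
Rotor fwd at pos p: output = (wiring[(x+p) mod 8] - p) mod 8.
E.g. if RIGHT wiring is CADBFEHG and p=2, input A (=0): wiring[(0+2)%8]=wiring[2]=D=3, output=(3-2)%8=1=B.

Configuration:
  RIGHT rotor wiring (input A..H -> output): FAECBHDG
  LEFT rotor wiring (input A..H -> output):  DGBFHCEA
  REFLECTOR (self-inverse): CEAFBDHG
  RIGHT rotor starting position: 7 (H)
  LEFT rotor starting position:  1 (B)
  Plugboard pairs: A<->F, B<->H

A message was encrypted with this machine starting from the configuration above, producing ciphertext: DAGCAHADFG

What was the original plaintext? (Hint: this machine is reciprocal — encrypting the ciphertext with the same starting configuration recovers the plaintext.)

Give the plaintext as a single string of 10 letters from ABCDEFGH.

Char 1 ('D'): step: R->0, L->2 (L advanced); D->plug->D->R->C->L->F->refl->D->L'->B->R'->E->plug->E
Char 2 ('A'): step: R->1, L=2; A->plug->F->R->C->L->F->refl->D->L'->B->R'->C->plug->C
Char 3 ('G'): step: R->2, L=2; G->plug->G->R->D->L->A->refl->C->L'->E->R'->F->plug->A
Char 4 ('C'): step: R->3, L=2; C->plug->C->R->E->L->C->refl->A->L'->D->R'->E->plug->E
Char 5 ('A'): step: R->4, L=2; A->plug->F->R->E->L->C->refl->A->L'->D->R'->B->plug->H
Char 6 ('H'): step: R->5, L=2; H->plug->B->R->G->L->B->refl->E->L'->H->R'->F->plug->A
Char 7 ('A'): step: R->6, L=2; A->plug->F->R->E->L->C->refl->A->L'->D->R'->G->plug->G
Char 8 ('D'): step: R->7, L=2; D->plug->D->R->F->L->G->refl->H->L'->A->R'->G->plug->G
Char 9 ('F'): step: R->0, L->3 (L advanced); F->plug->A->R->F->L->A->refl->C->L'->A->R'->B->plug->H
Char 10 ('G'): step: R->1, L=3; G->plug->G->R->F->L->A->refl->C->L'->A->R'->D->plug->D

Answer: ECAEHAGGHD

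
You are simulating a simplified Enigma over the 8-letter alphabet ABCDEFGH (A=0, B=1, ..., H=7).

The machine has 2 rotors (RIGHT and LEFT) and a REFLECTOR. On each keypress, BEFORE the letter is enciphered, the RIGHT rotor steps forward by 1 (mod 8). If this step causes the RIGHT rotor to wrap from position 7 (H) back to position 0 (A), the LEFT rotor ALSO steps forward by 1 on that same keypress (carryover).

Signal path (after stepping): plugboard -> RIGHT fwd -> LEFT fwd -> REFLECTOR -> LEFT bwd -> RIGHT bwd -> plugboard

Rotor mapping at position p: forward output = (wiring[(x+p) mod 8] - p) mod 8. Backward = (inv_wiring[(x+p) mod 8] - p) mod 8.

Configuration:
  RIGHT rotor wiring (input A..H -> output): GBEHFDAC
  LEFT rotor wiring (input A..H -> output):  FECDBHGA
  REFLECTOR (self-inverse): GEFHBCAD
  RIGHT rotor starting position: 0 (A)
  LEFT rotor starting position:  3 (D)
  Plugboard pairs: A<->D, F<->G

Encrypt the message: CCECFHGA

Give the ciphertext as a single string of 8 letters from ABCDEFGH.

Answer: EHGGDBCB

Derivation:
Char 1 ('C'): step: R->1, L=3; C->plug->C->R->G->L->B->refl->E->L'->C->R'->E->plug->E
Char 2 ('C'): step: R->2, L=3; C->plug->C->R->D->L->D->refl->H->L'->H->R'->H->plug->H
Char 3 ('E'): step: R->3, L=3; E->plug->E->R->H->L->H->refl->D->L'->D->R'->F->plug->G
Char 4 ('C'): step: R->4, L=3; C->plug->C->R->E->L->F->refl->C->L'->F->R'->F->plug->G
Char 5 ('F'): step: R->5, L=3; F->plug->G->R->C->L->E->refl->B->L'->G->R'->A->plug->D
Char 6 ('H'): step: R->6, L=3; H->plug->H->R->F->L->C->refl->F->L'->E->R'->B->plug->B
Char 7 ('G'): step: R->7, L=3; G->plug->F->R->G->L->B->refl->E->L'->C->R'->C->plug->C
Char 8 ('A'): step: R->0, L->4 (L advanced); A->plug->D->R->H->L->H->refl->D->L'->B->R'->B->plug->B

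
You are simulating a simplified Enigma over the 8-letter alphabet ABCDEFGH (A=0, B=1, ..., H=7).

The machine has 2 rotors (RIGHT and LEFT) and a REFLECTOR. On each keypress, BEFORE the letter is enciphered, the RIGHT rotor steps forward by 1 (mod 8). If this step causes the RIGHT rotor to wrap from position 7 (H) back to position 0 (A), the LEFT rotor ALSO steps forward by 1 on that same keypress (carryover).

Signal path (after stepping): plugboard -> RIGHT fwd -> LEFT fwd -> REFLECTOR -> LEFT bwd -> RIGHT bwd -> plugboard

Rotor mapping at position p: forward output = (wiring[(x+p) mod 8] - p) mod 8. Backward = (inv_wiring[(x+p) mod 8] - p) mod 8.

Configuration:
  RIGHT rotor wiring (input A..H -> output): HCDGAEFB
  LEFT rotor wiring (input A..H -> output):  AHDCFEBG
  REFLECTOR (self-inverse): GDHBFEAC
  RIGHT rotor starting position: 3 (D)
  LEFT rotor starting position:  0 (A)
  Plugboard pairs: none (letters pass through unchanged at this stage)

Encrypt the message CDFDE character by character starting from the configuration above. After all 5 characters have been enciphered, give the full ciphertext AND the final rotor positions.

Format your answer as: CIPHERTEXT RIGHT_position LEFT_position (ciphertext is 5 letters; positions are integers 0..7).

Answer: EFAGG 0 1

Derivation:
Char 1 ('C'): step: R->4, L=0; C->plug->C->R->B->L->H->refl->C->L'->D->R'->E->plug->E
Char 2 ('D'): step: R->5, L=0; D->plug->D->R->C->L->D->refl->B->L'->G->R'->F->plug->F
Char 3 ('F'): step: R->6, L=0; F->plug->F->R->A->L->A->refl->G->L'->H->R'->A->plug->A
Char 4 ('D'): step: R->7, L=0; D->plug->D->R->E->L->F->refl->E->L'->F->R'->G->plug->G
Char 5 ('E'): step: R->0, L->1 (L advanced); E->plug->E->R->A->L->G->refl->A->L'->F->R'->G->plug->G
Final: ciphertext=EFAGG, RIGHT=0, LEFT=1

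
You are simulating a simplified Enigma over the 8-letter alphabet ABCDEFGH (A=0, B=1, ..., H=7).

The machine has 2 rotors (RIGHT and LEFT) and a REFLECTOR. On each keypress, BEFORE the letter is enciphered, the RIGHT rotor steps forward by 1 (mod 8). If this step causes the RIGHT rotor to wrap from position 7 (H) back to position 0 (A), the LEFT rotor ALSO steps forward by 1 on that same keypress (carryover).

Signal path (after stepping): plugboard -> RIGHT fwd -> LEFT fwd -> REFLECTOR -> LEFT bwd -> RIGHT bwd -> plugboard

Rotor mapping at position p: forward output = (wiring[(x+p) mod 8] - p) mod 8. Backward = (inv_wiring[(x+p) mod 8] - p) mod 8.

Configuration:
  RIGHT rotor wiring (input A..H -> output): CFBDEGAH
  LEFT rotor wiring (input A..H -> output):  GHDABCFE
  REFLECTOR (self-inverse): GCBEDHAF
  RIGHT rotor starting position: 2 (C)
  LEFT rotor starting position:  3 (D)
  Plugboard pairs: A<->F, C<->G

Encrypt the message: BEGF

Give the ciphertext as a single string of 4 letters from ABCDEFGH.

Answer: ACEH

Derivation:
Char 1 ('B'): step: R->3, L=3; B->plug->B->R->B->L->G->refl->A->L'->H->R'->F->plug->A
Char 2 ('E'): step: R->4, L=3; E->plug->E->R->G->L->E->refl->D->L'->F->R'->G->plug->C
Char 3 ('G'): step: R->5, L=3; G->plug->C->R->C->L->H->refl->F->L'->A->R'->E->plug->E
Char 4 ('F'): step: R->6, L=3; F->plug->A->R->C->L->H->refl->F->L'->A->R'->H->plug->H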